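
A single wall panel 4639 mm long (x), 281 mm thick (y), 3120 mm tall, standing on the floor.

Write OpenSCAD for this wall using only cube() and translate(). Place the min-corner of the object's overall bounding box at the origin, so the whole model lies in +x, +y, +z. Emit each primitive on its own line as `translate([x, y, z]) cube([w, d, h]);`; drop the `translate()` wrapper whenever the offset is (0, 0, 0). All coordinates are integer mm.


cube([4639, 281, 3120]);


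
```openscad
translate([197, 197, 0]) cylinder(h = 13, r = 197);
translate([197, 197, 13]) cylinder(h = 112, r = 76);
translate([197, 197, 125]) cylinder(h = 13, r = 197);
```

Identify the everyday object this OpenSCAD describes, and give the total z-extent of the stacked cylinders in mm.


A spool. The overall height is 138 mm.

Three coaxial cylinders, large–small–large — a spool. Two 13 mm flanges and a 112 mm core give 13 + 112 + 13 = 138 mm.


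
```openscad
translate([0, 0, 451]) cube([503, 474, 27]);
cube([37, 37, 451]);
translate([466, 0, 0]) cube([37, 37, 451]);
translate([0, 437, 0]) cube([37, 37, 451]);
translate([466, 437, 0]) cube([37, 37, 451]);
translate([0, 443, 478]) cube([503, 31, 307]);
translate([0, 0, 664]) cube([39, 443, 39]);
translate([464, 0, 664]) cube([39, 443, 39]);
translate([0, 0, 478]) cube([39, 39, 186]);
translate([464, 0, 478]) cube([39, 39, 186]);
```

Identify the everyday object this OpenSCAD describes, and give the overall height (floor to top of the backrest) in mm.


A chair. The overall height is 785 mm.

A slab on four corner posts with a tall panel at the back — a chair. The seat slab sits at z = 451 with thickness 27, and the 307 mm backrest starts at the seat top, so the overall height is 451 + 27 + 307 = 785 mm.


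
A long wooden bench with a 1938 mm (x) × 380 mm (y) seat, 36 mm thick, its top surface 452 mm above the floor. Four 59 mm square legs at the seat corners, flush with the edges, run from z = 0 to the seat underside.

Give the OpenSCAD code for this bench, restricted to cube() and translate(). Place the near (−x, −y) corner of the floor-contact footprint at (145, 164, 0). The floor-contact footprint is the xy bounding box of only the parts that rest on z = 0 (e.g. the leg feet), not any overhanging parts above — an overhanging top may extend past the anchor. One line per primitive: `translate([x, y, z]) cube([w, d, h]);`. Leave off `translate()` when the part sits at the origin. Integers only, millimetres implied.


translate([145, 164, 416]) cube([1938, 380, 36]);
translate([145, 164, 0]) cube([59, 59, 416]);
translate([145, 485, 0]) cube([59, 59, 416]);
translate([2024, 164, 0]) cube([59, 59, 416]);
translate([2024, 485, 0]) cube([59, 59, 416]);


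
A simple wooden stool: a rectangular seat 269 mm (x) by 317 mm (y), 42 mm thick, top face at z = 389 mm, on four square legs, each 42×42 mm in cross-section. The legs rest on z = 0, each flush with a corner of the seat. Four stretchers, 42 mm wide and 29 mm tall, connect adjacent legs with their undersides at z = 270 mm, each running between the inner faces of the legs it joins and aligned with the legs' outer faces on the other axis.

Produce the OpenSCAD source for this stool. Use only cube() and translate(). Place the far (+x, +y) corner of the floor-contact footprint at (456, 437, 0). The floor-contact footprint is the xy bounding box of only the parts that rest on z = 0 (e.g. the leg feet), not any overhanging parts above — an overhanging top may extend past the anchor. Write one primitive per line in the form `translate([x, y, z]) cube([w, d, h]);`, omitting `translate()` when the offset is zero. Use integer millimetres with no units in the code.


// leg_h = 389 - 42 = 347
// stretcher span = 269 - 2*42 = 185
translate([187, 120, 347]) cube([269, 317, 42]);
translate([187, 120, 0]) cube([42, 42, 347]);
translate([414, 120, 0]) cube([42, 42, 347]);
translate([187, 395, 0]) cube([42, 42, 347]);
translate([414, 395, 0]) cube([42, 42, 347]);
translate([229, 120, 270]) cube([185, 42, 29]);
translate([229, 395, 270]) cube([185, 42, 29]);
translate([187, 162, 270]) cube([42, 233, 29]);
translate([414, 162, 270]) cube([42, 233, 29]);


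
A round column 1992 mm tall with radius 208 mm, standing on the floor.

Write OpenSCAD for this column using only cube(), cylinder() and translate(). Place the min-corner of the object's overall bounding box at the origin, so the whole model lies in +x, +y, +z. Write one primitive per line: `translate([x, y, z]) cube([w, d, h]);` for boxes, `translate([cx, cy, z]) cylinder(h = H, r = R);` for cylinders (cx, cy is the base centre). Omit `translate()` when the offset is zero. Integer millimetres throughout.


translate([208, 208, 0]) cylinder(h = 1992, r = 208);


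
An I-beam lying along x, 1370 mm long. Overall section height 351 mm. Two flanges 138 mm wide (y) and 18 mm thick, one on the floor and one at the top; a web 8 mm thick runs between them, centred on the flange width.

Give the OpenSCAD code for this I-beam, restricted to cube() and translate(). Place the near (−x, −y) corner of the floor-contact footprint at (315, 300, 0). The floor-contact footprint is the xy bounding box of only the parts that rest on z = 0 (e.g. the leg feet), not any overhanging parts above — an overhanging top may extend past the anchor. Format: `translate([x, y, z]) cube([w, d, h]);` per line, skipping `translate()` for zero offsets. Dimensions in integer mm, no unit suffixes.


translate([315, 300, 0]) cube([1370, 138, 18]);
translate([315, 365, 18]) cube([1370, 8, 315]);
translate([315, 300, 333]) cube([1370, 138, 18]);


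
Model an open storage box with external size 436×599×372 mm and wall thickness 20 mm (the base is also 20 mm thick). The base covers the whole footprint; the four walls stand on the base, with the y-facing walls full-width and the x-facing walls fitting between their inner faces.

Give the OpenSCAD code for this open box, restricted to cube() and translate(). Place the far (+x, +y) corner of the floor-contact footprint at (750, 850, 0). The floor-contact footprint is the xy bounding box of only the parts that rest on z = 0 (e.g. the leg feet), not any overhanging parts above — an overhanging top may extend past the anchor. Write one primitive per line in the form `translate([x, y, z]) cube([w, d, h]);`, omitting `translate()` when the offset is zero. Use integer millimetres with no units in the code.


translate([314, 251, 0]) cube([436, 599, 20]);
translate([314, 251, 20]) cube([436, 20, 352]);
translate([314, 830, 20]) cube([436, 20, 352]);
translate([314, 271, 20]) cube([20, 559, 352]);
translate([730, 271, 20]) cube([20, 559, 352]);


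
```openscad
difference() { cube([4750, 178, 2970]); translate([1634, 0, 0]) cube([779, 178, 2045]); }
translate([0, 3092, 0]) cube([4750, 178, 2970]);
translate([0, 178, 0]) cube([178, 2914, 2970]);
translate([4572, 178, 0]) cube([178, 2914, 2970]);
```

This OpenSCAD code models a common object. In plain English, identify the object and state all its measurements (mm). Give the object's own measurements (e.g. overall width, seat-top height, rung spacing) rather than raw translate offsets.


A single room: four walls, each 2970 mm tall and 178 mm thick, enclosing an outside footprint 4750×3270 mm (x × y), no floor or roof. The front and back walls (−y and +y sides) run the full x-width; the side walls fit between their inner faces. A door opening 779 mm wide and 2045 mm tall is cut through the front wall from the floor up, its −x edge 1634 mm from the wall's −x end.


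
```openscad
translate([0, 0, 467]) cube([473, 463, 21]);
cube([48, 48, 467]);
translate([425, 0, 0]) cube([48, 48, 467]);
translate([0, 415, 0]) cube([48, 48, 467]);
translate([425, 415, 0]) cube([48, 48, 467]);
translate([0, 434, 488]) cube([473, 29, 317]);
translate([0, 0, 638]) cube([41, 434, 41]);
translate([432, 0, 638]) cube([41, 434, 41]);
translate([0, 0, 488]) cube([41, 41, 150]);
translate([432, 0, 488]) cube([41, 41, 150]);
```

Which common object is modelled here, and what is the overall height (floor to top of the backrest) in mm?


A chair. The overall height is 805 mm.

A slab on four corner posts with a tall panel at the back — a chair. The seat slab sits at z = 467 with thickness 21, and the 317 mm backrest starts at the seat top, so the overall height is 467 + 21 + 317 = 805 mm.


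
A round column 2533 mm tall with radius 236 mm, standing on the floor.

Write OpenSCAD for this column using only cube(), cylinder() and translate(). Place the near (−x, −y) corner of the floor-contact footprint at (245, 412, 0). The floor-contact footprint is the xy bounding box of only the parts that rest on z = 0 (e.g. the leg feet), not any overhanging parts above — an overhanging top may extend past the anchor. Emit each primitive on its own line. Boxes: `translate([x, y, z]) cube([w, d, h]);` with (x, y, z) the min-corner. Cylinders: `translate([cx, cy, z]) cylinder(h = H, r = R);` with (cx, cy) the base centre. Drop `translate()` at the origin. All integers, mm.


translate([481, 648, 0]) cylinder(h = 2533, r = 236);


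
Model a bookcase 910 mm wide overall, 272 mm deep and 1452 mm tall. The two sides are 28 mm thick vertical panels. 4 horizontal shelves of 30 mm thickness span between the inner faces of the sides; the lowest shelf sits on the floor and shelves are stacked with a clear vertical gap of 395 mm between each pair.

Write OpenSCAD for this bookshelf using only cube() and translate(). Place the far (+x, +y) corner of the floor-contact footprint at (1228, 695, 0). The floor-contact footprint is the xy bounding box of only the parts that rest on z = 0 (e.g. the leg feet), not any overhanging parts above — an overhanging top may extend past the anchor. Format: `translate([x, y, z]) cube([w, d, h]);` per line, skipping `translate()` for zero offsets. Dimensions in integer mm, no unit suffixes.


translate([318, 423, 0]) cube([28, 272, 1452]);
translate([1200, 423, 0]) cube([28, 272, 1452]);
translate([346, 423, 0]) cube([854, 272, 30]);
translate([346, 423, 425]) cube([854, 272, 30]);
translate([346, 423, 850]) cube([854, 272, 30]);
translate([346, 423, 1275]) cube([854, 272, 30]);


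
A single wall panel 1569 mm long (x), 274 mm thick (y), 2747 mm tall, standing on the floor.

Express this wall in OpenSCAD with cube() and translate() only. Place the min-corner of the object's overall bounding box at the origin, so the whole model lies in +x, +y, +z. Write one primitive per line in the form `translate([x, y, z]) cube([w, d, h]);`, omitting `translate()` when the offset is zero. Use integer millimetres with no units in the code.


cube([1569, 274, 2747]);


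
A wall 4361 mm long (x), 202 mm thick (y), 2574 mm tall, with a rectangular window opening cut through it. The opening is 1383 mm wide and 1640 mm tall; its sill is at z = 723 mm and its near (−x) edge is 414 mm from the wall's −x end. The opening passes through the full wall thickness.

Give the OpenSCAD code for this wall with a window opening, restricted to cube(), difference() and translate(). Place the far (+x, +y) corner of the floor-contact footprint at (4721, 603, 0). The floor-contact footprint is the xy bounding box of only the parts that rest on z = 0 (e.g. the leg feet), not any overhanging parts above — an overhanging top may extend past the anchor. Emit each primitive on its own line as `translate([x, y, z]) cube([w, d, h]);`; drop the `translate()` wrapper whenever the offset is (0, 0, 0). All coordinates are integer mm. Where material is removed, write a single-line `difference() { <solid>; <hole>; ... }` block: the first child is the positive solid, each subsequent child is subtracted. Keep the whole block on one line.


difference() { translate([360, 401, 0]) cube([4361, 202, 2574]); translate([774, 401, 723]) cube([1383, 202, 1640]); }


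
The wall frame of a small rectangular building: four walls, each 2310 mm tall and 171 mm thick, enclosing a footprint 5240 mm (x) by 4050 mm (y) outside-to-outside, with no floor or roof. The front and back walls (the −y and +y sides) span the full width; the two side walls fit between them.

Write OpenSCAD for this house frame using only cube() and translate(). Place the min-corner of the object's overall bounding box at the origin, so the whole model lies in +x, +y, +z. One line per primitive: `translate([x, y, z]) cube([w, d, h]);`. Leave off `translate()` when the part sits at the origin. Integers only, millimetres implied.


cube([5240, 171, 2310]);
translate([0, 3879, 0]) cube([5240, 171, 2310]);
translate([0, 171, 0]) cube([171, 3708, 2310]);
translate([5069, 171, 0]) cube([171, 3708, 2310]);


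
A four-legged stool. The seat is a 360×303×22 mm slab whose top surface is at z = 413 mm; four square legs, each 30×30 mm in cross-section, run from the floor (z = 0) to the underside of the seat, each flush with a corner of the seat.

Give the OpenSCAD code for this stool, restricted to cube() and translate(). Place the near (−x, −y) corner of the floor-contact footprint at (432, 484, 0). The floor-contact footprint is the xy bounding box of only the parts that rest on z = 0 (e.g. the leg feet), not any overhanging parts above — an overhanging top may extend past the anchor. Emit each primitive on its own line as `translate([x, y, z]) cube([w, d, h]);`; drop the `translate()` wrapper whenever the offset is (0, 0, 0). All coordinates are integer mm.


translate([432, 484, 391]) cube([360, 303, 22]);
translate([432, 484, 0]) cube([30, 30, 391]);
translate([762, 484, 0]) cube([30, 30, 391]);
translate([432, 757, 0]) cube([30, 30, 391]);
translate([762, 757, 0]) cube([30, 30, 391]);


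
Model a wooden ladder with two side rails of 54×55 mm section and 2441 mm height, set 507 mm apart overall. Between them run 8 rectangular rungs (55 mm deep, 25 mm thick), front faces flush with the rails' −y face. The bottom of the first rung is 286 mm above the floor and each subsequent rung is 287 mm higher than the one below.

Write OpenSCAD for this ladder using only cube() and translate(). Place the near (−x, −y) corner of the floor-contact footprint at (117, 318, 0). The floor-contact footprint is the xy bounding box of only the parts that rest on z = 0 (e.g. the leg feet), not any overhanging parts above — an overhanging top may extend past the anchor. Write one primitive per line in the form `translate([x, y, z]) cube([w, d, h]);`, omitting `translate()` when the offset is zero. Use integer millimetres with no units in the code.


// rung span = 507 - 2*54 = 399
// rung[k] z = 286 + k*287
translate([117, 318, 0]) cube([54, 55, 2441]);
translate([570, 318, 0]) cube([54, 55, 2441]);
translate([171, 318, 286]) cube([399, 55, 25]);
translate([171, 318, 573]) cube([399, 55, 25]);
translate([171, 318, 860]) cube([399, 55, 25]);
translate([171, 318, 1147]) cube([399, 55, 25]);
translate([171, 318, 1434]) cube([399, 55, 25]);
translate([171, 318, 1721]) cube([399, 55, 25]);
translate([171, 318, 2008]) cube([399, 55, 25]);
translate([171, 318, 2295]) cube([399, 55, 25]);


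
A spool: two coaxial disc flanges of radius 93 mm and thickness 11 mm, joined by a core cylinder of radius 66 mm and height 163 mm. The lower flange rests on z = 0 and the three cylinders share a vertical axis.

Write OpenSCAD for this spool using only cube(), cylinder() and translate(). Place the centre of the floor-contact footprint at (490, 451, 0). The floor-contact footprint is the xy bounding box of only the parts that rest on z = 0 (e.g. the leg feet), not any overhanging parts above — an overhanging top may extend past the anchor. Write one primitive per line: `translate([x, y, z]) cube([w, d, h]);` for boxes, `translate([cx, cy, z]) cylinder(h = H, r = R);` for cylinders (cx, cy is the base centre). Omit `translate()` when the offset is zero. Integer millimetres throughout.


translate([490, 451, 0]) cylinder(h = 11, r = 93);
translate([490, 451, 11]) cylinder(h = 163, r = 66);
translate([490, 451, 174]) cylinder(h = 11, r = 93);


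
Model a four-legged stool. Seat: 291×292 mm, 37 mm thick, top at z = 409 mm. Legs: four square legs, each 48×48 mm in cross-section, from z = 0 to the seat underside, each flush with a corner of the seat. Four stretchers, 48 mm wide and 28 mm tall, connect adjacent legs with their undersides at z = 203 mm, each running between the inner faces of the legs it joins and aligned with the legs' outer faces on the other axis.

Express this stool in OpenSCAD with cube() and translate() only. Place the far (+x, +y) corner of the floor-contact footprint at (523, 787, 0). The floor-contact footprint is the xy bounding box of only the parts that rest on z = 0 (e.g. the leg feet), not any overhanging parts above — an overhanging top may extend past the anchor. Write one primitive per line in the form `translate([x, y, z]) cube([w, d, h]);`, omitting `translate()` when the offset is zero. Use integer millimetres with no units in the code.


translate([232, 495, 372]) cube([291, 292, 37]);
translate([232, 495, 0]) cube([48, 48, 372]);
translate([475, 495, 0]) cube([48, 48, 372]);
translate([232, 739, 0]) cube([48, 48, 372]);
translate([475, 739, 0]) cube([48, 48, 372]);
translate([280, 495, 203]) cube([195, 48, 28]);
translate([280, 739, 203]) cube([195, 48, 28]);
translate([232, 543, 203]) cube([48, 196, 28]);
translate([475, 543, 203]) cube([48, 196, 28]);


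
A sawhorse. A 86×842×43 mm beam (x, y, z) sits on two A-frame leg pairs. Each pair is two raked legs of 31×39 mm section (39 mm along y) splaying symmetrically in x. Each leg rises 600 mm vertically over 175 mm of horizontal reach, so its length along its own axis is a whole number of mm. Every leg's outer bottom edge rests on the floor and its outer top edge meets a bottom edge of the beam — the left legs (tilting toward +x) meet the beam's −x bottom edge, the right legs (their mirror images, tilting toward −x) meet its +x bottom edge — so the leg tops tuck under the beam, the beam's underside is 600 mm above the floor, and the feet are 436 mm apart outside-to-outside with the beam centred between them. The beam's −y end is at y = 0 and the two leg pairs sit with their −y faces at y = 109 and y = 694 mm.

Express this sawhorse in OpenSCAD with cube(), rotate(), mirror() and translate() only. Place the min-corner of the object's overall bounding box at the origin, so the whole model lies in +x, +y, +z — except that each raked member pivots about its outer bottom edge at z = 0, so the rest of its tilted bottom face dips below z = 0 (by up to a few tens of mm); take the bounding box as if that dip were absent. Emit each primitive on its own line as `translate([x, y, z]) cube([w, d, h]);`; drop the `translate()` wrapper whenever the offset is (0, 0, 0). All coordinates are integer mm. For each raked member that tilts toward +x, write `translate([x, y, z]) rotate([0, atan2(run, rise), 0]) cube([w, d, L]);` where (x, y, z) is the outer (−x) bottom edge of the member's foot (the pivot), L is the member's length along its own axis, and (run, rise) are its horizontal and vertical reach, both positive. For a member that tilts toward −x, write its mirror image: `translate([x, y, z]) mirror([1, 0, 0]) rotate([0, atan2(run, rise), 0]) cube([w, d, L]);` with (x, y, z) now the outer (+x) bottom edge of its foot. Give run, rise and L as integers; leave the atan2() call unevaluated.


translate([175, 0, 600]) cube([86, 842, 43]);
translate([0, 109, 0]) rotate([0, atan2(175, 600), 0]) cube([31, 39, 625]);
translate([436, 109, 0]) mirror([1, 0, 0]) rotate([0, atan2(175, 600), 0]) cube([31, 39, 625]);
translate([0, 694, 0]) rotate([0, atan2(175, 600), 0]) cube([31, 39, 625]);
translate([436, 694, 0]) mirror([1, 0, 0]) rotate([0, atan2(175, 600), 0]) cube([31, 39, 625]);


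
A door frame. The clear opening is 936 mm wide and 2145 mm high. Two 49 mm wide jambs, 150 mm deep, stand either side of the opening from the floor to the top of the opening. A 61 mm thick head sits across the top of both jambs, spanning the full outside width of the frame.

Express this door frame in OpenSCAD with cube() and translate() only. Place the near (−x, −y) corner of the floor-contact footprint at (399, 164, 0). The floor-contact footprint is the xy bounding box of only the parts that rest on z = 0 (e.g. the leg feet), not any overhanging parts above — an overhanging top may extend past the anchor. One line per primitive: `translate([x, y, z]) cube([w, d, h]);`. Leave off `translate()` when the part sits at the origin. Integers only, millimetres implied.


translate([399, 164, 0]) cube([49, 150, 2145]);
translate([1384, 164, 0]) cube([49, 150, 2145]);
translate([399, 164, 2145]) cube([1034, 150, 61]);


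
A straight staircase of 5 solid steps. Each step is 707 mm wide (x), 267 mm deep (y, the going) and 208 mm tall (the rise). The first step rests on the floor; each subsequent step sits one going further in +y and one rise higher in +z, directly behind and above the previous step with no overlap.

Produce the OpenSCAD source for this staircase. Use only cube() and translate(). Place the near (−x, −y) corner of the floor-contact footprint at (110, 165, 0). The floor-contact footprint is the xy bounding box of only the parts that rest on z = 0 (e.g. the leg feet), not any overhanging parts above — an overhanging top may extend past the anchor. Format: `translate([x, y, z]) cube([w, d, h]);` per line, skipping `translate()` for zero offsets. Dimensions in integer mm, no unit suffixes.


translate([110, 165, 0]) cube([707, 267, 208]);
translate([110, 432, 208]) cube([707, 267, 208]);
translate([110, 699, 416]) cube([707, 267, 208]);
translate([110, 966, 624]) cube([707, 267, 208]);
translate([110, 1233, 832]) cube([707, 267, 208]);


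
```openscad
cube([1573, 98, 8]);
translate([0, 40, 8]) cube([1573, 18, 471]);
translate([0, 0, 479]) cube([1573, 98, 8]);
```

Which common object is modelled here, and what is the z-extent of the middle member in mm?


An I-beam. The web height is 471 mm.

Two wide flanges with a thin centred web — an I-beam. Overall 487 mm minus two 8 mm flanges gives a web of 487 − 2·8 = 471 mm.


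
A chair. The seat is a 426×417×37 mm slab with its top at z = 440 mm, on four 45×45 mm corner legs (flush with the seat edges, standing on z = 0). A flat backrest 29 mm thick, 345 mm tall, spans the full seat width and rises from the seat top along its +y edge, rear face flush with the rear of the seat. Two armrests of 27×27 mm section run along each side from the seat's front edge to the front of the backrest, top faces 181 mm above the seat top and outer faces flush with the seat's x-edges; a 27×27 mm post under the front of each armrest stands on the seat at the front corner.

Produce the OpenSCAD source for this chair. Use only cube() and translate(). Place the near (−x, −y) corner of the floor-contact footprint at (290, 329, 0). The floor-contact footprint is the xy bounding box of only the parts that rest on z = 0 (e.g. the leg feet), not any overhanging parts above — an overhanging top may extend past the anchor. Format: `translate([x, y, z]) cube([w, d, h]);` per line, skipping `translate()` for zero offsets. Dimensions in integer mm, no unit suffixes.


translate([290, 329, 403]) cube([426, 417, 37]);
translate([290, 329, 0]) cube([45, 45, 403]);
translate([671, 329, 0]) cube([45, 45, 403]);
translate([290, 701, 0]) cube([45, 45, 403]);
translate([671, 701, 0]) cube([45, 45, 403]);
translate([290, 717, 440]) cube([426, 29, 345]);
translate([290, 329, 594]) cube([27, 388, 27]);
translate([689, 329, 594]) cube([27, 388, 27]);
translate([290, 329, 440]) cube([27, 27, 154]);
translate([689, 329, 440]) cube([27, 27, 154]);


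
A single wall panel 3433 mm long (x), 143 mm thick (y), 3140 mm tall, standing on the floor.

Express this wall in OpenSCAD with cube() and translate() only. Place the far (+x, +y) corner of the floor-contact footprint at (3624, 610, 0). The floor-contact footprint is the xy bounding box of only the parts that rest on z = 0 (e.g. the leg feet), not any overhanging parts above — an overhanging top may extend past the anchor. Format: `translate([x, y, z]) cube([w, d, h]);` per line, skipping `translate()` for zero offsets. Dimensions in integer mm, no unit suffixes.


translate([191, 467, 0]) cube([3433, 143, 3140]);


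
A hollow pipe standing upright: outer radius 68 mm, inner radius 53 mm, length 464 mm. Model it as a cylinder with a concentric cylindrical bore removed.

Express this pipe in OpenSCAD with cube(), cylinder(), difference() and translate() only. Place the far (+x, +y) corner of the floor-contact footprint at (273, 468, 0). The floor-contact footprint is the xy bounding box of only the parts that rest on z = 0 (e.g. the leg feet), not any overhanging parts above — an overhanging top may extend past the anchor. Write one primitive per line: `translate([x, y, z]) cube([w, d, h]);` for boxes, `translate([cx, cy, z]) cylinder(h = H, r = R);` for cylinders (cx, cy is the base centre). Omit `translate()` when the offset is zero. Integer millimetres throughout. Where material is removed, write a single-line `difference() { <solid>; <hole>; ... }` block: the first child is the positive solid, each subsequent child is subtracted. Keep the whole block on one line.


difference() { translate([205, 400, 0]) cylinder(h = 464, r = 68); translate([205, 400, 0]) cylinder(h = 464, r = 53); }


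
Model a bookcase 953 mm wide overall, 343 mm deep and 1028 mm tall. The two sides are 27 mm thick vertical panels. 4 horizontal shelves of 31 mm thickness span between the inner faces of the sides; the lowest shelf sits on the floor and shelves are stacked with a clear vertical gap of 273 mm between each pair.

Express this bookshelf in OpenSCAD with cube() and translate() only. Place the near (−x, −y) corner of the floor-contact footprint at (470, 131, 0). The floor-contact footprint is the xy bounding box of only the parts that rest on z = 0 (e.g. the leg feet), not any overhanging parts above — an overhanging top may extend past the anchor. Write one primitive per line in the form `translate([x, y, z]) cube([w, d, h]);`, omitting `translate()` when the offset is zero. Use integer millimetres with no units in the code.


translate([470, 131, 0]) cube([27, 343, 1028]);
translate([1396, 131, 0]) cube([27, 343, 1028]);
translate([497, 131, 0]) cube([899, 343, 31]);
translate([497, 131, 304]) cube([899, 343, 31]);
translate([497, 131, 608]) cube([899, 343, 31]);
translate([497, 131, 912]) cube([899, 343, 31]);


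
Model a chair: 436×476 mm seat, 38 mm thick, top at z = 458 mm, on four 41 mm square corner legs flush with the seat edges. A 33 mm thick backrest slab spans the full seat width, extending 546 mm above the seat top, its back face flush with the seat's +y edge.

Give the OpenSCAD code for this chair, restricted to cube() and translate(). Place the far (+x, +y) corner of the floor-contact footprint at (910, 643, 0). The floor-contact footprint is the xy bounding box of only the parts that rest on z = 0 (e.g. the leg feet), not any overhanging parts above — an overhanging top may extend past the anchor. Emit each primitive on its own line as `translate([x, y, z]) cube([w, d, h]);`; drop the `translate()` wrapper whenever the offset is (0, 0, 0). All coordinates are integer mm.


translate([474, 167, 420]) cube([436, 476, 38]);
translate([474, 167, 0]) cube([41, 41, 420]);
translate([869, 167, 0]) cube([41, 41, 420]);
translate([474, 602, 0]) cube([41, 41, 420]);
translate([869, 602, 0]) cube([41, 41, 420]);
translate([474, 610, 458]) cube([436, 33, 546]);


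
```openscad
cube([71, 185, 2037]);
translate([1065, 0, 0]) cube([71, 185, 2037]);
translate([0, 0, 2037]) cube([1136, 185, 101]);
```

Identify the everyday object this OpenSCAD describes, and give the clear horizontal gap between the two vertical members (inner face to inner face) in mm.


A door frame. The clear opening width is 994 mm.

Two 2037 mm tall posts with a header on top — a door frame. The left jamb is 71 mm wide at x = 0; the right jamb starts at x = 1065. The clear opening is 1065 − 71 = 994 mm.


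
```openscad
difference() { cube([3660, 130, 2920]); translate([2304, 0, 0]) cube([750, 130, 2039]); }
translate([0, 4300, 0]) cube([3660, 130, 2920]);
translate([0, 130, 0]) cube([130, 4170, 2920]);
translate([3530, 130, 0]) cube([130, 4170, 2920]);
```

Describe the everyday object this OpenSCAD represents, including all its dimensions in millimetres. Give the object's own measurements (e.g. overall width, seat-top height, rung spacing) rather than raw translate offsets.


A single room: four walls, each 2920 mm tall and 130 mm thick, enclosing an outside footprint 3660×4430 mm (x × y), no floor or roof. The front and back walls (−y and +y sides) run the full x-width; the side walls fit between their inner faces. A door opening 750 mm wide and 2039 mm tall is cut through the front wall from the floor up, its −x edge 2304 mm from the wall's −x end.


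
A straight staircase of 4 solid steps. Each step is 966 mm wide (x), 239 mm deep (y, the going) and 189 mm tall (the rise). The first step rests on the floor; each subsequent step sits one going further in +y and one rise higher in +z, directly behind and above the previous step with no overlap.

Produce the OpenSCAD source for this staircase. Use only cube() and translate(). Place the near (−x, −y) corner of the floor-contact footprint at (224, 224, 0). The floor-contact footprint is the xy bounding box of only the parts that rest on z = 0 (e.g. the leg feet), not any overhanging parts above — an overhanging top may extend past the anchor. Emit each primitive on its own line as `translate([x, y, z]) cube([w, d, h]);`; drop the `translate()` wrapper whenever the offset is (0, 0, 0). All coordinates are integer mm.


translate([224, 224, 0]) cube([966, 239, 189]);
translate([224, 463, 189]) cube([966, 239, 189]);
translate([224, 702, 378]) cube([966, 239, 189]);
translate([224, 941, 567]) cube([966, 239, 189]);


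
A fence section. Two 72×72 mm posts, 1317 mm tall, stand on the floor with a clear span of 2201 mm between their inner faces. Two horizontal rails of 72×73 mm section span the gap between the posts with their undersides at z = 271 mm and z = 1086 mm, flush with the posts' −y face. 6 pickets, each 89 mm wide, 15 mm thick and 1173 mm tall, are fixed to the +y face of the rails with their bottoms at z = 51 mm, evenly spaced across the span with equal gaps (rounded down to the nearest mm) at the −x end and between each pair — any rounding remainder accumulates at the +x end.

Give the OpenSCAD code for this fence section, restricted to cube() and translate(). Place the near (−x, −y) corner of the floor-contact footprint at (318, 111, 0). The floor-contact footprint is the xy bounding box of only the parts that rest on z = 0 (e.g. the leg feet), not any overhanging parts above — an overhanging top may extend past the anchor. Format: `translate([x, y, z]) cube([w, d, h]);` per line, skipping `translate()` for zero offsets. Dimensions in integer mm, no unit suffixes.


translate([318, 111, 0]) cube([72, 72, 1317]);
translate([2591, 111, 0]) cube([72, 72, 1317]);
translate([390, 111, 271]) cube([2201, 72, 73]);
translate([390, 111, 1086]) cube([2201, 72, 73]);
translate([628, 183, 51]) cube([89, 15, 1173]);
translate([955, 183, 51]) cube([89, 15, 1173]);
translate([1282, 183, 51]) cube([89, 15, 1173]);
translate([1609, 183, 51]) cube([89, 15, 1173]);
translate([1936, 183, 51]) cube([89, 15, 1173]);
translate([2263, 183, 51]) cube([89, 15, 1173]);


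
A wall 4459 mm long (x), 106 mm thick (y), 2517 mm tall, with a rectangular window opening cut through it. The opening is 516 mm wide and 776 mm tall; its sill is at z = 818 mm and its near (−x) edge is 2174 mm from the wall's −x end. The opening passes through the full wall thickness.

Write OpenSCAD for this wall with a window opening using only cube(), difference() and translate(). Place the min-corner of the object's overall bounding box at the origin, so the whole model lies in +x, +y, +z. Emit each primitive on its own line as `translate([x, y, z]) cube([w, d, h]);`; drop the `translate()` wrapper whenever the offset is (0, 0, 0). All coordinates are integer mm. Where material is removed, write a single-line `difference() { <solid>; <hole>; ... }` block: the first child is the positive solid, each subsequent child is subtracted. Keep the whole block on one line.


difference() { cube([4459, 106, 2517]); translate([2174, 0, 818]) cube([516, 106, 776]); }


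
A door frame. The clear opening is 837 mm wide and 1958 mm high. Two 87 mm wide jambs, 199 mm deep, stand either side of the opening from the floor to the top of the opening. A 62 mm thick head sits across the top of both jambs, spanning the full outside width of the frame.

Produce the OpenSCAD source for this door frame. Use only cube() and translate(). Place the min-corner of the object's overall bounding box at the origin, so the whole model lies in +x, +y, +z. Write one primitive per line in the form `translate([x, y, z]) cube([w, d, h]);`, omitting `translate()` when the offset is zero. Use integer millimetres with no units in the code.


cube([87, 199, 1958]);
translate([924, 0, 0]) cube([87, 199, 1958]);
translate([0, 0, 1958]) cube([1011, 199, 62]);


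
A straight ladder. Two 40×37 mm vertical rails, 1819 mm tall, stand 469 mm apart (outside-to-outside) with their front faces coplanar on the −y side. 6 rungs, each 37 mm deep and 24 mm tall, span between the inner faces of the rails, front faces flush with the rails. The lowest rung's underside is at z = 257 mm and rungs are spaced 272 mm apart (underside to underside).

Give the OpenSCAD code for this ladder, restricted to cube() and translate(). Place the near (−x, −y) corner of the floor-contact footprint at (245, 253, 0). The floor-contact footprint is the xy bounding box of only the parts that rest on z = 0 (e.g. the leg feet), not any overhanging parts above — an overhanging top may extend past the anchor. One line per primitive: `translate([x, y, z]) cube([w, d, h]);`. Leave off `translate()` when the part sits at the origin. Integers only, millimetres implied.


// rung span = 469 - 2*40 = 389
// rung[k] z = 257 + k*272
translate([245, 253, 0]) cube([40, 37, 1819]);
translate([674, 253, 0]) cube([40, 37, 1819]);
translate([285, 253, 257]) cube([389, 37, 24]);
translate([285, 253, 529]) cube([389, 37, 24]);
translate([285, 253, 801]) cube([389, 37, 24]);
translate([285, 253, 1073]) cube([389, 37, 24]);
translate([285, 253, 1345]) cube([389, 37, 24]);
translate([285, 253, 1617]) cube([389, 37, 24]);


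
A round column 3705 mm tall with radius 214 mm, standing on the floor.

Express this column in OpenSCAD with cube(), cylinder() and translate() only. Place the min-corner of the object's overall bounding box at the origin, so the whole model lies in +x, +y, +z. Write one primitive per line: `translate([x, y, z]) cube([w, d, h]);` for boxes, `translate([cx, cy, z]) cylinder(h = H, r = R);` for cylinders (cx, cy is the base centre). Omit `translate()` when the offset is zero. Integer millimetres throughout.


translate([214, 214, 0]) cylinder(h = 3705, r = 214);


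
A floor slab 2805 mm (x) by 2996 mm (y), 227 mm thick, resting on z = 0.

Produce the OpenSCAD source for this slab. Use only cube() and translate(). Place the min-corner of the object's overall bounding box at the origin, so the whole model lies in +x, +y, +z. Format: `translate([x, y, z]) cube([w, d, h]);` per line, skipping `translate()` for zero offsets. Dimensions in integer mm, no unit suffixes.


cube([2805, 2996, 227]);


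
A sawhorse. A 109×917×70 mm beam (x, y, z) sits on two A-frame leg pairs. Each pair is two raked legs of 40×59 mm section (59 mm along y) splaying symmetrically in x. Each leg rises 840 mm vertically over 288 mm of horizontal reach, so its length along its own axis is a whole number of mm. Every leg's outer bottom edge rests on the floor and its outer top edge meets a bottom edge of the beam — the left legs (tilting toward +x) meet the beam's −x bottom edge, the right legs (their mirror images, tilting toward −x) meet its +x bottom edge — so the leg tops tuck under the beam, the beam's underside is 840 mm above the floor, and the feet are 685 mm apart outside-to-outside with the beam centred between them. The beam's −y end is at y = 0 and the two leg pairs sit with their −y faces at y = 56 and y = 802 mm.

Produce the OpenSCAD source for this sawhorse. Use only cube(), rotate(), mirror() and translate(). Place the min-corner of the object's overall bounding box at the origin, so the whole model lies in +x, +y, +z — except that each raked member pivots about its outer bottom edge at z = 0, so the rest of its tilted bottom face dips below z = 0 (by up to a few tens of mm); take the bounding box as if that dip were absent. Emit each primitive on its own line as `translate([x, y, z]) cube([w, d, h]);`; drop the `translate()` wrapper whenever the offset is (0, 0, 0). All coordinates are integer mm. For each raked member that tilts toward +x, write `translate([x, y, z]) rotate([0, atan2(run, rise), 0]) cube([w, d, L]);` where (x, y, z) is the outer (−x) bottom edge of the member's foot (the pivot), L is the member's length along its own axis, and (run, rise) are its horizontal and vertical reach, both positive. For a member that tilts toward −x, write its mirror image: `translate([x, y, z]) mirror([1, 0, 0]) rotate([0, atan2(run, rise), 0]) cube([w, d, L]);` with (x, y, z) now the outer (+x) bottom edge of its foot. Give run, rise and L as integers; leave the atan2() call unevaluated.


translate([288, 0, 840]) cube([109, 917, 70]);
translate([0, 56, 0]) rotate([0, atan2(288, 840), 0]) cube([40, 59, 888]);
translate([685, 56, 0]) mirror([1, 0, 0]) rotate([0, atan2(288, 840), 0]) cube([40, 59, 888]);
translate([0, 802, 0]) rotate([0, atan2(288, 840), 0]) cube([40, 59, 888]);
translate([685, 802, 0]) mirror([1, 0, 0]) rotate([0, atan2(288, 840), 0]) cube([40, 59, 888]);


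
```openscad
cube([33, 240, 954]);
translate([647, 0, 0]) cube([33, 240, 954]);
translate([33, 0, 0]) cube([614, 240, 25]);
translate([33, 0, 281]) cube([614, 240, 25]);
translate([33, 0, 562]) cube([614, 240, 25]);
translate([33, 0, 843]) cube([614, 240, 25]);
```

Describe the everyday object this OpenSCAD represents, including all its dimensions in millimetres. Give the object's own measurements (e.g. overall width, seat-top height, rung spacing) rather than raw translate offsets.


An open bookshelf. Two side panels, each 33 mm thick, 240 mm deep and 954 mm tall, stand 680 mm apart (outside-to-outside). Between them sit 4 shelves, each 25 mm thick and 240 mm deep, spanning the full gap between the sides. The bottom shelf rests on the floor (its underside at z = 0) and the clear gap between one shelf's top and the next shelf's underside is 256 mm.


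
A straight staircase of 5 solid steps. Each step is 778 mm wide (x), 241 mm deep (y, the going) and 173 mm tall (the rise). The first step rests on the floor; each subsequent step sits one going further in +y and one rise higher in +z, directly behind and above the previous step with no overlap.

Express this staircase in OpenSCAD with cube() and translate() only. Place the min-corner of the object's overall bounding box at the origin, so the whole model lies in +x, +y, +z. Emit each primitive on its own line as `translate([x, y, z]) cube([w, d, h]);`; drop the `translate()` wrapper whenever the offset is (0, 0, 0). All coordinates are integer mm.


cube([778, 241, 173]);
translate([0, 241, 173]) cube([778, 241, 173]);
translate([0, 482, 346]) cube([778, 241, 173]);
translate([0, 723, 519]) cube([778, 241, 173]);
translate([0, 964, 692]) cube([778, 241, 173]);


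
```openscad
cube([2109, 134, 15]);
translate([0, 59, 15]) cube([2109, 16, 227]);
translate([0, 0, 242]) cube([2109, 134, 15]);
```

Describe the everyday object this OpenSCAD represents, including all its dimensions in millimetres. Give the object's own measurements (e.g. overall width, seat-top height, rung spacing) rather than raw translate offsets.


An I-beam lying along x, 2109 mm long. Overall section height 257 mm. Two flanges 134 mm wide (y) and 15 mm thick, one on the floor and one at the top; a web 16 mm thick runs between them, centred on the flange width.
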